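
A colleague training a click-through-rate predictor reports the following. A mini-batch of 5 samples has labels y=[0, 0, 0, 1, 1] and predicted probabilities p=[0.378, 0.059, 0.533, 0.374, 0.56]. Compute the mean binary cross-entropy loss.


L[0] = -ln(1-0.378) = -ln(0.622) = 0.4748
L[1] = -ln(1-0.059) = -ln(0.941) = 0.0608
L[2] = -ln(1-0.533) = -ln(0.467) = 0.7614
L[3] = -ln(0.374) = 0.9835
L[4] = -ln(0.56) = 0.5798
mean = (0.4748 + 0.0608 + 0.7614 + 0.9835 + 0.5798)/5 = 0.5721

0.5721


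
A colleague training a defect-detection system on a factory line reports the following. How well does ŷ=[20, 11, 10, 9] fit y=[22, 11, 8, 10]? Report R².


ȳ = 12.75
SS_res = Σ(y-ŷ)² = 9
SS_tot = Σ(y-ȳ)² = 118.75
R² = 1 - SS_res/SS_tot = 1 - 0.0758 = 0.9242

0.9242


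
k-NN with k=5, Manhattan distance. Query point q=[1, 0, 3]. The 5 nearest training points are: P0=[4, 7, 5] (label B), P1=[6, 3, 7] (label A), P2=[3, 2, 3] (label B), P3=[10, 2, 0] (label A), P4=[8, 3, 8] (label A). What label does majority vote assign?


d(q,P0) = 12  (label B)
d(q,P1) = 12  (label A)
d(q,P2) = 4  (label B)
d(q,P3) = 14  (label A)
d(q,P4) = 15  (label A)
Votes: A=3, B=2
Majority → A

A


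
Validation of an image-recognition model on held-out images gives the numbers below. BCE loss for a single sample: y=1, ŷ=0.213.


BCE = -[y·ln(p) + (1-y)·ln(1-p)]
= -1·ln(0.213) - 0
= -ln(0.213) = 1.5465

1.5465


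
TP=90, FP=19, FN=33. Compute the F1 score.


Precision = 90/109 = 0.8257
Recall = 90/123 = 0.7317
F1 = 2·P·R/(P+R) = 2·TP/(2·TP+FP+FN) = 180/(180+19+33) = 180/232 = 0.7759

0.7759


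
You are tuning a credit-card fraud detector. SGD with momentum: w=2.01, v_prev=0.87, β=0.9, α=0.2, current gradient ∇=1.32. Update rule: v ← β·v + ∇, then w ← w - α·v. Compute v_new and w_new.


v_new = 0.9·0.87 + 1.32 = 0.783 + 1.32 = 2.103
w_new = 2.01 - 0.2·2.103 = 2.01 - 0.4206 = 1.5894

v_new=2.103, w_new=1.5894


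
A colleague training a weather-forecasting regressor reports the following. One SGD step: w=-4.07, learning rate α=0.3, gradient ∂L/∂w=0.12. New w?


w_new = w - α·∇
= -4.07 - 0.3·0.12
= -4.07 - 0.036
= -4.106

-4.106


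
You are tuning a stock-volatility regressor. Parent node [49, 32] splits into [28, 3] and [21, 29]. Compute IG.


Parent = [49, 32], H_parent = 0.968
H_left = 0.4587 (n=31), H_right = 0.9815 (n=50)
H_children = (31/81)·0.4587 + (50/81)·0.9815 = 0.7814
IG = 0.968 - 0.7814 = 0.1866

0.1866


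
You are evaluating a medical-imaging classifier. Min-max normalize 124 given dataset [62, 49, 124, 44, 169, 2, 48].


min=2, max=169
(124-2)/(169-2) = 122/167 = 0.7305

0.7305


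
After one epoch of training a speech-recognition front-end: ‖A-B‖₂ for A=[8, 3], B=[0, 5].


d = √((8-0)² + (3-5)²)
  = √(64 + 4)
  = √68 = 8.2462

8.2462


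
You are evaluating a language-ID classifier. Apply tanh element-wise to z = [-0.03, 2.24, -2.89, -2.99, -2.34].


tanh(-0.03) = -0.03
tanh(2.24) = 0.9776
tanh(-2.89) = -0.9938
tanh(-2.99) = -0.995
tanh(-2.34) = -0.9816
result = [-0.03, 0.9776, -0.9938, -0.995, -0.9816]

[-0.03, 0.9776, -0.9938, -0.995, -0.9816]


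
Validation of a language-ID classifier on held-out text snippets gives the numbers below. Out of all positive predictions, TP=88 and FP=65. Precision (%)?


Precision = TP/(TP+FP)
= 88/(88+65)
= 88/153 = 57.52%

57.52%


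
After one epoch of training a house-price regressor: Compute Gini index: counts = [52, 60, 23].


Probabilities: [52/135, 60/135, 23/135] ≈ [0.3852, 0.4444, 0.1704]
Σpᵢ² = (2704 + 3600 + 529)/135² = 6833/18225
Gini = 1 - Σpᵢ² = 1 - 6833/18225 = 0.6251

0.6251


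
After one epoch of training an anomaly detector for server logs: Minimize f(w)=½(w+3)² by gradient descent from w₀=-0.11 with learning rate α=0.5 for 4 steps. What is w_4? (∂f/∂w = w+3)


step 1: grad = -0.11+3 = 2.89; w = -0.11 - 0.5·(2.89) = -1.555
step 2: grad = -1.555+3 = 1.445; w = -1.555 - 0.5·(1.445) = -2.2775
step 3: grad = -2.2775+3 = 0.7225; w = -2.2775 - 0.5·(0.7225) = -2.63875
step 4: grad = -2.63875+3 = 0.36125; w = -2.63875 - 0.5·(0.36125) = -2.819375

-2.819375


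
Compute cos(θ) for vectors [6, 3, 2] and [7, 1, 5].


A·B = 6·7 + 3·1 + 2·5 = 55
‖A‖ = √49 = 7, ‖B‖ = √75 = 8.6603
cos = 55/(√49·√75) = 55/√3675 = 0.9073

0.9073


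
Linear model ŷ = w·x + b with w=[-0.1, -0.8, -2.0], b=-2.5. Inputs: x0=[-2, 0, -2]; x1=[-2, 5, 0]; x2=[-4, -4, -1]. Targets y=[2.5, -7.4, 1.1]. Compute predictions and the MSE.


ŷ0 = (-0.1)·(-2) + (-0.8)·(0) + (-2.0)·(-2) - 2.5 = 1.7
ŷ1 = (-0.1)·(-2) + (-0.8)·(5) + (-2.0)·(0) - 2.5 = -6.3
ŷ2 = (-0.1)·(-4) + (-0.8)·(-4) + (-2.0)·(-1) - 2.5 = 3.1
errors² = [0.64, 1.21, 4.0]
MSE = 5.8500/3 = 1.95

1.95


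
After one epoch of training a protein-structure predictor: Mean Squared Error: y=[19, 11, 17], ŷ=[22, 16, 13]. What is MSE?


Squared errors: (19-22)²=9, (11-16)²=25, (17-13)²=16
Sum = 50
MSE = 50/3 = 50/3

50/3


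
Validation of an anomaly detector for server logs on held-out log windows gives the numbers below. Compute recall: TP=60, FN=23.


Recall = TP/(TP+FN)
= 60/(60+23)
= 60/83 = 72.29%

72.29%


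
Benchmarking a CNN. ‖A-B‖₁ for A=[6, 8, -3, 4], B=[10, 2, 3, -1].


d = |6-10| + |8-2| + |-3-3| + |4+ 1|
  = 4 + 6 + 6 + 5
  = 21

21


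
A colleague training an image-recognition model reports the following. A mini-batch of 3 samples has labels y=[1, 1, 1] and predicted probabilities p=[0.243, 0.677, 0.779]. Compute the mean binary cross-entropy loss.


L[0] = -ln(0.243) = 1.4147
L[1] = -ln(0.677) = 0.3901
L[2] = -ln(0.779) = 0.2497
mean = (1.4147 + 0.3901 + 0.2497)/3 = 0.6848

0.6848


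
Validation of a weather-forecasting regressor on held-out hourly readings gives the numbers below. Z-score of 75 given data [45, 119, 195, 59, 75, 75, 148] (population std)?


μ = 102.2857, σ = 50.1561
z = (75 - 102.2857)/50.1561 = -0.544

-0.544


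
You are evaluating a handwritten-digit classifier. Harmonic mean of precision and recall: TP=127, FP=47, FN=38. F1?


Precision = 127/174 = 0.7299
Recall = 127/165 = 0.7697
F1 = 2·P·R/(P+R) = 2·TP/(2·TP+FP+FN) = 254/(254+47+38) = 254/339 = 0.7493

0.7493


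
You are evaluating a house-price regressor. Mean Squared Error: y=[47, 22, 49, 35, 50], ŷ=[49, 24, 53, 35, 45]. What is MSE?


Squared errors: (47-49)²=4, (22-24)²=4, (49-53)²=16, (35-35)²=0, (50-45)²=25
Sum = 49
MSE = 49/5 = 49/5

49/5


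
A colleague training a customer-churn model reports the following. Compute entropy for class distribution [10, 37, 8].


Probabilities: [10/55, 37/55, 8/55] ≈ [0.1818, 0.6727, 0.1455]
H = -((10/55)·log₂(10/55) + (37/55)·log₂(37/55) + (8/55)·log₂(8/55))
  = 1.2365 bits

1.2365 bits


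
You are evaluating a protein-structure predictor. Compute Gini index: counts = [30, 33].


Probabilities: [30/63, 33/63] ≈ [0.4762, 0.5238]
Σpᵢ² = (900 + 1089)/63² = 1989/3969
Gini = 1 - Σpᵢ² = 1 - 1989/3969 = 0.4989

0.4989


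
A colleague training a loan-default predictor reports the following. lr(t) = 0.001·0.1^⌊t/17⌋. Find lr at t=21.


n_drops = ⌊21/17⌋ = 1
lr = 0.001·0.1^1 = 0.001·0.1 = 0.0001

0.0001


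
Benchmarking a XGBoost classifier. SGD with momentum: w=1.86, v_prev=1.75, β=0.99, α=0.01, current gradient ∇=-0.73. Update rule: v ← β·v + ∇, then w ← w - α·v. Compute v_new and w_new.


v_new = 0.99·1.75 - 0.73 = 1.7325 - 0.73 = 1.0025
w_new = 1.86 - 0.01·1.0025 = 1.86 - 0.010025 = 1.849975

v_new=1.0025, w_new=1.849975


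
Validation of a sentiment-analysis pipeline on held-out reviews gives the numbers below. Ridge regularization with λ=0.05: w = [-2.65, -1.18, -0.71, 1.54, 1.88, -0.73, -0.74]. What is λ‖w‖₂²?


‖w‖₂² = (-2.65)² + (-1.18)² + (-0.71)² + (1.54)² + (1.88)² + (-0.73)² + (-0.74)²
     = 7.0225 + 1.3924 + 0.5041 + 2.3716 + 3.5344 + 0.5329 + 0.5476
     = 15.9055
λ·‖w‖₂² = 0.05·15.9055 = 0.795275

0.795275


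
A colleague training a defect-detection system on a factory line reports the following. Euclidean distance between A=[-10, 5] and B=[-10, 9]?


d = √((-10+ 10)² + (5-9)²)
  = √(0 + 16)
  = √16 = 4.0

4.0


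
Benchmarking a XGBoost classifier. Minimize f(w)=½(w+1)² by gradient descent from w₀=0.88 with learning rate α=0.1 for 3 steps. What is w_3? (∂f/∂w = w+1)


step 1: grad = 0.88+1 = 1.88; w = 0.88 - 0.1·(1.88) = 0.692
step 2: grad = 0.692+1 = 1.692; w = 0.692 - 0.1·(1.692) = 0.5228
step 3: grad = 0.5228+1 = 1.5228; w = 0.5228 - 0.1·(1.5228) = 0.37052

0.37052


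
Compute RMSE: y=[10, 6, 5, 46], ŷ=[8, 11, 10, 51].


MSE = 79/4 = 19.75
RMSE = √(79/4) = 4.4441

4.4441


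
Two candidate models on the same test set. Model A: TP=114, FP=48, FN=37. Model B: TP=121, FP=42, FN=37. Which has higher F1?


Model A: P=114/162=0.7037, R=114/151=0.755, F1=2PR/(P+R)=2TP/(2TP+FP+FN)=228/313=0.7284
Model B: P=121/163=0.7423, R=121/158=0.7658, F1=2PR/(P+R)=2TP/(2TP+FP+FN)=242/321=0.7539
0.7284 < 0.7539 → Model B

Model B


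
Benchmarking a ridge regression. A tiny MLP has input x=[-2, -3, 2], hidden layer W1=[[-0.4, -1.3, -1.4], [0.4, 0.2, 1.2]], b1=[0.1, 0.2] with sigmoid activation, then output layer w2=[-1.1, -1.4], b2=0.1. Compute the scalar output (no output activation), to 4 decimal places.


z1[0] = (-0.4)·(-2) + (-1.3)·(-3) + (-1.4)·(2) + 0.1 = 2.0
z1[1] = (0.4)·(-2) + (0.2)·(-3) + (1.2)·(2) + 0.2 = 1.2
h = sigmoid(z1) = [0.8808, 0.7685]
output = (-1.1)·(0.8808) + (-1.4)·(0.7685) + 0.1 = -1.9448

-1.9448


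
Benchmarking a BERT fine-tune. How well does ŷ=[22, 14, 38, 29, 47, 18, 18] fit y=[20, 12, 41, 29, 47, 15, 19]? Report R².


ȳ = 26.1429
SS_res = Σ(y-ŷ)² = 27
SS_tot = Σ(y-ȳ)² = 1076.86
R² = 1 - SS_res/SS_tot = 1 - 0.0251 = 0.9749

0.9749


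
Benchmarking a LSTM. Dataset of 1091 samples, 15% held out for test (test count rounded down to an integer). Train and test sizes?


Test = ⌊1091·15/100⌋ = 163
Train = 1091 - 163 = 928

Train: 928, Test: 163


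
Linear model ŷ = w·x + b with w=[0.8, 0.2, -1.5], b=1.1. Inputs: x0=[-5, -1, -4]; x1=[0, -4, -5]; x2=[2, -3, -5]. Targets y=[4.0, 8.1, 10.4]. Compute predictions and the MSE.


ŷ0 = (0.8)·(-5) + (0.2)·(-1) + (-1.5)·(-4) + 1.1 = 2.9
ŷ1 = (0.8)·(0) + (0.2)·(-4) + (-1.5)·(-5) + 1.1 = 7.8
ŷ2 = (0.8)·(2) + (0.2)·(-3) + (-1.5)·(-5) + 1.1 = 9.6
errors² = [1.21, 0.09, 0.64]
MSE = 1.9400/3 = 0.6467

0.6467


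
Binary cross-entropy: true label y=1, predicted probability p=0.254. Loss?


BCE = -[y·ln(p) + (1-y)·ln(1-p)]
= -1·ln(0.254) - 0
= -ln(0.254) = 1.3704

1.3704


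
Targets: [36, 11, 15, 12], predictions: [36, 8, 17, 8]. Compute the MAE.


Absolute errors: |36-36|=0, |11-8|=3, |15-17|=2, |12-8|=4
Sum = 9
MAE = 9/4 = 9/4

9/4


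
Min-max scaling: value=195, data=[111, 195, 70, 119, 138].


min=70, max=195
(195-70)/(195-70) = 125/125 = 1.0

1.0


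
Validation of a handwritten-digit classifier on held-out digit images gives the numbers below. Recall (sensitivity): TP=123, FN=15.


Recall = TP/(TP+FN)
= 123/(123+15)
= 123/138 = 89.13%

89.13%


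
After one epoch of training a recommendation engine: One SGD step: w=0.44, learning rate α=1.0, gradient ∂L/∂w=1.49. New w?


w_new = w - α·∇
= 0.44 - 1.0·1.49
= 0.44 - 1.49
= -1.05

-1.05


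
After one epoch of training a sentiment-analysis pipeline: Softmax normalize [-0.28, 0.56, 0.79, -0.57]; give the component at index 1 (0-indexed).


Exponentials: e^-0.28=0.7558, e^0.56=1.7507, e^0.79=2.2034, e^-0.57=0.5655
Sum = 5.2754
Softmax = [0.1433, 0.3319, 0.4177, 0.1072]
p[1] = 1.7507/5.2754 = 0.3319

0.3319


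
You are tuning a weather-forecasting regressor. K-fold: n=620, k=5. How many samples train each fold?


Fold size = 620/5 = 124
Training per fold = 620 - 124 = 496

496


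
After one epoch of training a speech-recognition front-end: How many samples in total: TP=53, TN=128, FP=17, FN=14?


Total = TP + TN + FP + FN
= 53 + 128 + 17 + 14
= 212
(Predicted positive: 70, predicted negative: 142)

212


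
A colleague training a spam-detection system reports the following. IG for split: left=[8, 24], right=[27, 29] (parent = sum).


Parent = [35, 53], H_parent = 0.9696
H_left = 0.8113 (n=32), H_right = 0.9991 (n=56)
H_children = (32/88)·0.8113 + (56/88)·0.9991 = 0.9308
IG = 0.9696 - 0.9308 = 0.0388

0.0388


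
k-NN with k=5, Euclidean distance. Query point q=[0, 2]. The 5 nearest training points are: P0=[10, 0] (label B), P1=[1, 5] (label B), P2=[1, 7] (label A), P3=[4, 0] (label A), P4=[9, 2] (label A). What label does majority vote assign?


d(q,P0) = 10.198  (label B)
d(q,P1) = 3.1623  (label B)
d(q,P2) = 5.099  (label A)
d(q,P3) = 4.4721  (label A)
d(q,P4) = 9.0  (label A)
Votes: A=3, B=2
Majority → A

A


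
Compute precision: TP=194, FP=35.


Precision = TP/(TP+FP)
= 194/(194+35)
= 194/229 = 84.72%

84.72%


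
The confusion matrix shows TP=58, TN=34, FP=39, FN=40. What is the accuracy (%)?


Accuracy = (TP+TN)/(TP+TN+FP+FN)
= (58+34)/(171)
= 92/171 = 53.8%

53.8%


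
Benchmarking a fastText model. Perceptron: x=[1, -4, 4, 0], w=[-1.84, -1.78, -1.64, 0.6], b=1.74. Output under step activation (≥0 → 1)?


z = (1)·(-1.84) + (-4)·(-1.78) + (4)·(-1.64) + (0)·(0.6) + 1.74
  = 0.46
step(z) = 1 (z≥0)

1


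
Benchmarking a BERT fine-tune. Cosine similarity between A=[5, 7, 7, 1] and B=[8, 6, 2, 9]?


A·B = 5·8 + 7·6 + 7·2 + 1·9 = 105
‖A‖ = √124 = 11.1355, ‖B‖ = √185 = 13.6015
cos = 105/(√124·√185) = 105/√22940 = 0.6933

0.6933


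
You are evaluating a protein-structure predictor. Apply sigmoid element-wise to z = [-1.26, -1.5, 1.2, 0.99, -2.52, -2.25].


σ(-1.26) = 1/(1+e^1.26) = 0.221
σ(-1.5) = 1/(1+e^1.5) = 0.1824
σ(1.2) = 1/(1+e^-1.2) = 0.7685
σ(0.99) = 1/(1+e^-0.99) = 0.7291
σ(-2.52) = 1/(1+e^2.52) = 0.0745
σ(-2.25) = 1/(1+e^2.25) = 0.0953
result = [0.221, 0.1824, 0.7685, 0.7291, 0.0745, 0.0953]

[0.221, 0.1824, 0.7685, 0.7291, 0.0745, 0.0953]


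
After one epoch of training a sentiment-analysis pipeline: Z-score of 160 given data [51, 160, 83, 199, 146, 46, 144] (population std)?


μ = 118.4286, σ = 54.3556
z = (160 - 118.4286)/54.3556 = 0.7648

0.7648


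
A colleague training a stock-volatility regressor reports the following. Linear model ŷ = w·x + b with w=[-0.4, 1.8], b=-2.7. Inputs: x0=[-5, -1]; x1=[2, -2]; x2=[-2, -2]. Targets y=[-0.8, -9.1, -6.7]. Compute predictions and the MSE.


ŷ0 = (-0.4)·(-5) + (1.8)·(-1) - 2.7 = -2.5
ŷ1 = (-0.4)·(2) + (1.8)·(-2) - 2.7 = -7.1
ŷ2 = (-0.4)·(-2) + (1.8)·(-2) - 2.7 = -5.5
errors² = [2.89, 4.0, 1.44]
MSE = 8.3300/3 = 2.7767

2.7767


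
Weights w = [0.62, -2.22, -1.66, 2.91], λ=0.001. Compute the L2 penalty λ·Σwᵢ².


‖w‖₂² = (0.62)² + (-2.22)² + (-1.66)² + (2.91)²
     = 0.3844 + 4.9284 + 2.7556 + 8.4681
     = 16.5365
λ·‖w‖₂² = 0.001·16.5365 = 0.016536

0.016536


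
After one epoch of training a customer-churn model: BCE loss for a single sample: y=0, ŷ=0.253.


BCE = -[y·ln(p) + (1-y)·ln(1-p)]
= -0 - 1·ln(1-0.253)
= -ln(0.747) = 0.2917

0.2917


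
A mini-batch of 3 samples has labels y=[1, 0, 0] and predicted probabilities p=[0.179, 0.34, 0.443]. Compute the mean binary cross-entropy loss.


L[0] = -ln(0.179) = 1.7204
L[1] = -ln(1-0.34) = -ln(0.66) = 0.4155
L[2] = -ln(1-0.443) = -ln(0.557) = 0.5852
mean = (1.7204 + 0.4155 + 0.5852)/3 = 0.907

0.907


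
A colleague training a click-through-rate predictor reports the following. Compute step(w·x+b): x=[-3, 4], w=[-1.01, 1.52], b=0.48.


z = (-3)·(-1.01) + (4)·(1.52) + 0.48
  = 9.59
step(z) = 1 (z≥0)

1


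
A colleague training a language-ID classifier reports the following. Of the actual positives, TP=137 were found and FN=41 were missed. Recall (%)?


Recall = TP/(TP+FN)
= 137/(137+41)
= 137/178 = 76.97%

76.97%


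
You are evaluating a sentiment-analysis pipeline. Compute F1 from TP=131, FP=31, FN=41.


Precision = 131/162 = 0.8086
Recall = 131/172 = 0.7616
F1 = 2·P·R/(P+R) = 2·TP/(2·TP+FP+FN) = 262/(262+31+41) = 262/334 = 0.7844

0.7844


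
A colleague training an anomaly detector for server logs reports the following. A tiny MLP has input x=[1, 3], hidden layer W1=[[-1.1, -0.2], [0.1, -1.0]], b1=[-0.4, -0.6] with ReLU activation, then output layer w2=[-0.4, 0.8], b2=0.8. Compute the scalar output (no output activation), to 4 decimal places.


z1[0] = (-1.1)·(1) + (-0.2)·(3) - 0.4 = -2.1
z1[1] = (0.1)·(1) + (-1.0)·(3) - 0.6 = -3.5
h = ReLU(z1) = [0.0, 0.0]
output = (-0.4)·(0.0) + (0.8)·(0.0) + 0.8 = 0.8

0.8


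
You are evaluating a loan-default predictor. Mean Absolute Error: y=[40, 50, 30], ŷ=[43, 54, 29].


Absolute errors: |40-43|=3, |50-54|=4, |30-29|=1
Sum = 8
MAE = 8/3 = 8/3

8/3


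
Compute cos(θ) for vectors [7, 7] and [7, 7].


A·B = 7·7 + 7·7 = 98
‖A‖ = √98 = 9.8995, ‖B‖ = √98 = 9.8995
cos = 98/(√98·√98) = 98/√9604 = 1.0

1.0


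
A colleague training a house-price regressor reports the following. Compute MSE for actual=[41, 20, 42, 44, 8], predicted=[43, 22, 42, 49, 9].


Squared errors: (41-43)²=4, (20-22)²=4, (42-42)²=0, (44-49)²=25, (8-9)²=1
Sum = 34
MSE = 34/5 = 34/5

34/5


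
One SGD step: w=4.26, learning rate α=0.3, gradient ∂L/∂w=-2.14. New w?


w_new = w - α·∇
= 4.26 - 0.3·-2.14
= 4.26 + 0.642
= 4.902

4.902


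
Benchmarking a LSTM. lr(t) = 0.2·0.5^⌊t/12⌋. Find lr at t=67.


n_drops = ⌊67/12⌋ = 5
lr = 0.2·0.5^5 = 0.2·0.03125 = 0.00625

0.00625


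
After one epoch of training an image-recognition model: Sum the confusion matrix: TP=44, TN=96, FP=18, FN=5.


Total = TP + TN + FP + FN
= 44 + 96 + 18 + 5
= 163
(Predicted positive: 62, predicted negative: 101)

163


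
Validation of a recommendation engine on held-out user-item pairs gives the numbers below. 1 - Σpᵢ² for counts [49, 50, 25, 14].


Probabilities: [49/138, 50/138, 25/138, 14/138] ≈ [0.3551, 0.3623, 0.1812, 0.1014]
Σpᵢ² = (2401 + 2500 + 625 + 196)/138² = 5722/19044
Gini = 1 - Σpᵢ² = 1 - 5722/19044 = 0.6995

0.6995


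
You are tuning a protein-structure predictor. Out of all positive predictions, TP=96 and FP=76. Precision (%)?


Precision = TP/(TP+FP)
= 96/(96+76)
= 96/172 = 55.81%

55.81%


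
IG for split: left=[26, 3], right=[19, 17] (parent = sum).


Parent = [45, 20], H_parent = 0.8905
H_left = 0.4798 (n=29), H_right = 0.9978 (n=36)
H_children = (29/65)·0.4798 + (36/65)·0.9978 = 0.7667
IG = 0.8905 - 0.7667 = 0.1238

0.1238


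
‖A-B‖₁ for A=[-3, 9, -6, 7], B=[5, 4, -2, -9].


d = |-3-5| + |9-4| + |-6+ 2| + |7+ 9|
  = 8 + 5 + 4 + 16
  = 33

33


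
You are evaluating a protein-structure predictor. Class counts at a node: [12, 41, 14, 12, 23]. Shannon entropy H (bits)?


Probabilities: [12/102, 41/102, 14/102, 12/102, 23/102] ≈ [0.1176, 0.402, 0.1373, 0.1176, 0.2255]
H = -((12/102)·log₂(12/102) + (41/102)·log₂(41/102) + (14/102)·log₂(14/102) + (12/102)·log₂(12/102) + (23/102)·log₂(23/102))
  = 2.1328 bits

2.1328 bits


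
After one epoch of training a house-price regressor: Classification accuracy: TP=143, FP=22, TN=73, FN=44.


Accuracy = (TP+TN)/(TP+TN+FP+FN)
= (143+73)/(282)
= 216/282 = 76.6%

76.6%


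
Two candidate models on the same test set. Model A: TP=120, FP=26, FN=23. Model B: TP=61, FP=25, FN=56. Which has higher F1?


Model A: P=120/146=0.8219, R=120/143=0.8392, F1=2PR/(P+R)=2TP/(2TP+FP+FN)=240/289=0.8304
Model B: P=61/86=0.7093, R=61/117=0.5214, F1=2PR/(P+R)=2TP/(2TP+FP+FN)=122/203=0.601
0.8304 > 0.601 → Model A

Model A


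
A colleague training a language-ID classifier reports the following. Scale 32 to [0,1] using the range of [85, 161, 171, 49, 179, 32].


min=32, max=179
(32-32)/(179-32) = 0/147 = 0.0

0.0


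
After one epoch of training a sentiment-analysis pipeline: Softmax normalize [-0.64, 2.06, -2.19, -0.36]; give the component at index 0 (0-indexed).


Exponentials: e^-0.64=0.5273, e^2.06=7.846, e^-2.19=0.1119, e^-0.36=0.6977
Sum = 9.1829
Softmax = [0.0574, 0.8544, 0.0122, 0.076]
p[0] = 0.5273/9.1829 = 0.0574

0.0574


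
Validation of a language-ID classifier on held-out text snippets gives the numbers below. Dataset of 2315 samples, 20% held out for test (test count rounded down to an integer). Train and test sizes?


Test = ⌊2315·20/100⌋ = 463
Train = 2315 - 463 = 1852

Train: 1852, Test: 463


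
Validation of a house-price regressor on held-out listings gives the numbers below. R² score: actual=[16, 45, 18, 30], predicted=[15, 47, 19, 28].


ȳ = 27.25
SS_res = Σ(y-ŷ)² = 10
SS_tot = Σ(y-ȳ)² = 534.75
R² = 1 - SS_res/SS_tot = 1 - 0.0187 = 0.9813

0.9813


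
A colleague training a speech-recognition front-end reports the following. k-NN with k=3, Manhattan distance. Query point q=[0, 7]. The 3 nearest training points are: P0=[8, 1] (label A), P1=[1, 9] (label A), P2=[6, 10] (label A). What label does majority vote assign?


d(q,P0) = 14  (label A)
d(q,P1) = 3  (label A)
d(q,P2) = 9  (label A)
Votes: A=3, B=0
Majority → A

A


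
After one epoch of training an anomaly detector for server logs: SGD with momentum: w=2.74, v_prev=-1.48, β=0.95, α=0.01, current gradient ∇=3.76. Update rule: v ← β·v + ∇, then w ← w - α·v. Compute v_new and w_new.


v_new = 0.95·-1.48 + 3.76 = -1.406 + 3.76 = 2.354
w_new = 2.74 - 0.01·2.354 = 2.74 - 0.02354 = 2.71646

v_new=2.354, w_new=2.71646


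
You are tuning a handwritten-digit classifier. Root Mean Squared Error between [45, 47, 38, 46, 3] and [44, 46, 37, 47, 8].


MSE = 29/5 = 5.8
RMSE = √(29/5) = 2.4083

2.4083


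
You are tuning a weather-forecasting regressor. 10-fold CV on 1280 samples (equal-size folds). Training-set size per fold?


Fold size = 1280/10 = 128
Training per fold = 1280 - 128 = 1152

1152


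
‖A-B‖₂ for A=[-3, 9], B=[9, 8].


d = √((-3-9)² + (9-8)²)
  = √(144 + 1)
  = √145 = 12.0416

12.0416


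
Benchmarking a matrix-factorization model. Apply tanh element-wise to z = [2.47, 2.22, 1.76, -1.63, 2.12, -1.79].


tanh(2.47) = 0.9858
tanh(2.22) = 0.9767
tanh(1.76) = 0.9425
tanh(-1.63) = -0.9261
tanh(2.12) = 0.9716
tanh(-1.79) = -0.9458
result = [0.9858, 0.9767, 0.9425, -0.9261, 0.9716, -0.9458]

[0.9858, 0.9767, 0.9425, -0.9261, 0.9716, -0.9458]


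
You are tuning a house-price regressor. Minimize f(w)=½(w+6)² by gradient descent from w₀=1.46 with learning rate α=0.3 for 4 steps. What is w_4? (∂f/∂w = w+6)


step 1: grad = 1.46+6 = 7.46; w = 1.46 - 0.3·(7.46) = -0.778
step 2: grad = -0.778+6 = 5.222; w = -0.778 - 0.3·(5.222) = -2.3446
step 3: grad = -2.3446+6 = 3.6554; w = -2.3446 - 0.3·(3.6554) = -3.44122
step 4: grad = -3.44122+6 = 2.55878; w = -3.44122 - 0.3·(2.55878) = -4.208854

-4.208854


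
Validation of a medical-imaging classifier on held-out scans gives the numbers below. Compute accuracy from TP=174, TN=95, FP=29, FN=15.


Accuracy = (TP+TN)/(TP+TN+FP+FN)
= (174+95)/(313)
= 269/313 = 85.94%

85.94%


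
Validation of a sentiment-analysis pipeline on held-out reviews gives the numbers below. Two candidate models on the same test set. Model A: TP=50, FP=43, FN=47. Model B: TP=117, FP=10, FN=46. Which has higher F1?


Model A: P=50/93=0.5376, R=50/97=0.5155, F1=2PR/(P+R)=2TP/(2TP+FP+FN)=100/190=0.5263
Model B: P=117/127=0.9213, R=117/163=0.7178, F1=2PR/(P+R)=2TP/(2TP+FP+FN)=234/290=0.8069
0.5263 < 0.8069 → Model B

Model B


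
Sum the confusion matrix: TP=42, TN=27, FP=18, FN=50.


Total = TP + TN + FP + FN
= 42 + 27 + 18 + 50
= 137
(Predicted positive: 60, predicted negative: 77)

137


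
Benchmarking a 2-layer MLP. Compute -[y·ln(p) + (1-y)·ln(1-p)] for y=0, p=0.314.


BCE = -[y·ln(p) + (1-y)·ln(1-p)]
= -0 - 1·ln(1-0.314)
= -ln(0.686) = 0.3769

0.3769


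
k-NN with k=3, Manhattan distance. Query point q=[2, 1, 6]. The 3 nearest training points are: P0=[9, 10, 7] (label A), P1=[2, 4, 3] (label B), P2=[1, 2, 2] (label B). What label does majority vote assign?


d(q,P0) = 17  (label A)
d(q,P1) = 6  (label B)
d(q,P2) = 6  (label B)
Votes: A=1, B=2
Majority → B

B


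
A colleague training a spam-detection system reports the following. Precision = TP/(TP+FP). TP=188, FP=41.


Precision = TP/(TP+FP)
= 188/(188+41)
= 188/229 = 82.1%

82.1%


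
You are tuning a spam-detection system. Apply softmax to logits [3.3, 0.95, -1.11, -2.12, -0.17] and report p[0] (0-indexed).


Exponentials: e^3.3=27.1126, e^0.95=2.5857, e^-1.11=0.3296, e^-2.12=0.12, e^-0.17=0.8437
Sum = 30.9916
Softmax = [0.8748, 0.0834, 0.0106, 0.0039, 0.0272]
p[0] = 27.1126/30.9916 = 0.8748

0.8748


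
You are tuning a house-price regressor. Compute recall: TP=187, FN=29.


Recall = TP/(TP+FN)
= 187/(187+29)
= 187/216 = 86.57%

86.57%


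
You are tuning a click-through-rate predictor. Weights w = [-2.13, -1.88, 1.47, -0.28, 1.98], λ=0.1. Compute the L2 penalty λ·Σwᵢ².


‖w‖₂² = (-2.13)² + (-1.88)² + (1.47)² + (-0.28)² + (1.98)²
     = 4.5369 + 3.5344 + 2.1609 + 0.0784 + 3.9204
     = 14.231
λ·‖w‖₂² = 0.1·14.231 = 1.4231

1.4231


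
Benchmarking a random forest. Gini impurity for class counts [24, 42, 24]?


Probabilities: [24/90, 42/90, 24/90] ≈ [0.2667, 0.4667, 0.2667]
Σpᵢ² = (576 + 1764 + 576)/90² = 2916/8100
Gini = 1 - Σpᵢ² = 1 - 2916/8100 = 0.64

0.64


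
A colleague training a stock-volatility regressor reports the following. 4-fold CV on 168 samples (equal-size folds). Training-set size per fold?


Fold size = 168/4 = 42
Training per fold = 168 - 42 = 126

126


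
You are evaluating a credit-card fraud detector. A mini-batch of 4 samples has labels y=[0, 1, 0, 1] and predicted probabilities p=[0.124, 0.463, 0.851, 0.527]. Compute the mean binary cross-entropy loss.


L[0] = -ln(1-0.124) = -ln(0.876) = 0.1324
L[1] = -ln(0.463) = 0.77
L[2] = -ln(1-0.851) = -ln(0.149) = 1.9038
L[3] = -ln(0.527) = 0.6406
mean = (0.1324 + 0.77 + 1.9038 + 0.6406)/4 = 0.8617

0.8617


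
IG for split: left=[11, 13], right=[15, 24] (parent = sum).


Parent = [26, 37], H_parent = 0.9779
H_left = 0.995 (n=24), H_right = 0.9612 (n=39)
H_children = (24/63)·0.995 + (39/63)·0.9612 = 0.9741
IG = 0.9779 - 0.9741 = 0.0038

0.0038


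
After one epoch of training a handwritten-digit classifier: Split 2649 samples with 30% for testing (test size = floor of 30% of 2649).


Test = ⌊2649·30/100⌋ = 794
Train = 2649 - 794 = 1855

Train: 1855, Test: 794


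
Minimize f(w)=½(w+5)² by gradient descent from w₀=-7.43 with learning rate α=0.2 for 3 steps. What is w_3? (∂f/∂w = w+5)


step 1: grad = -7.43+5 = -2.43; w = -7.43 - 0.2·(-2.43) = -6.944
step 2: grad = -6.944+5 = -1.944; w = -6.944 - 0.2·(-1.944) = -6.5552
step 3: grad = -6.5552+5 = -1.5552; w = -6.5552 - 0.2·(-1.5552) = -6.24416

-6.24416


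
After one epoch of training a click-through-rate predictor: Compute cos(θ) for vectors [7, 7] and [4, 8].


A·B = 7·4 + 7·8 = 84
‖A‖ = √98 = 9.8995, ‖B‖ = √80 = 8.9443
cos = 84/(√98·√80) = 84/√7840 = 0.9487

0.9487


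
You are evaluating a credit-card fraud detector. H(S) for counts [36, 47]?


Probabilities: [36/83, 47/83] ≈ [0.4337, 0.5663]
H = -((36/83)·log₂(36/83) + (47/83)·log₂(47/83))
  = 0.9873 bits

0.9873 bits


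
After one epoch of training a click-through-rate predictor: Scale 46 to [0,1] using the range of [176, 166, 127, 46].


min=46, max=176
(46-46)/(176-46) = 0/130 = 0.0

0.0


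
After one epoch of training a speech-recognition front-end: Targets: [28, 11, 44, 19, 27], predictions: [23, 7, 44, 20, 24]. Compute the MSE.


Squared errors: (28-23)²=25, (11-7)²=16, (44-44)²=0, (19-20)²=1, (27-24)²=9
Sum = 51
MSE = 51/5 = 51/5

51/5


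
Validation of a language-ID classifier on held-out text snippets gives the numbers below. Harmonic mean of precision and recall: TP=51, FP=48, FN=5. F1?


Precision = 51/99 = 0.5152
Recall = 51/56 = 0.9107
F1 = 2·P·R/(P+R) = 2·TP/(2·TP+FP+FN) = 102/(102+48+5) = 102/155 = 0.6581

0.6581


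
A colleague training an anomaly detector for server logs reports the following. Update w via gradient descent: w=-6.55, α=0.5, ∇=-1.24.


w_new = w - α·∇
= -6.55 - 0.5·-1.24
= -6.55 + 0.62
= -5.93

-5.93


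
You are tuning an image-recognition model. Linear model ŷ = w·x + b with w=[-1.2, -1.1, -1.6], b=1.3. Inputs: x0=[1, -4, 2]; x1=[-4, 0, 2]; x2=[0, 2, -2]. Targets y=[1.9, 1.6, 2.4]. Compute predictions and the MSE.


ŷ0 = (-1.2)·(1) + (-1.1)·(-4) + (-1.6)·(2) + 1.3 = 1.3
ŷ1 = (-1.2)·(-4) + (-1.1)·(0) + (-1.6)·(2) + 1.3 = 2.9
ŷ2 = (-1.2)·(0) + (-1.1)·(2) + (-1.6)·(-2) + 1.3 = 2.3
errors² = [0.36, 1.69, 0.01]
MSE = 2.0600/3 = 0.6867

0.6867


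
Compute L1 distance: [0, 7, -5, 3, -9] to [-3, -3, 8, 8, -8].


d = |0+ 3| + |7+ 3| + |-5-8| + |3-8| + |-9+ 8|
  = 3 + 10 + 13 + 5 + 1
  = 32

32


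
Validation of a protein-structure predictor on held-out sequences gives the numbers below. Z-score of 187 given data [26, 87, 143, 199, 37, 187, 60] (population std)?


μ = 105.5714, σ = 65.7003
z = (187 - 105.5714)/65.7003 = 1.2394

1.2394


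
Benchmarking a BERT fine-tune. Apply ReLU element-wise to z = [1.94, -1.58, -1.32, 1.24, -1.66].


ReLU(1.94) = max(0, 1.94) = 1.94
ReLU(-1.58) = max(0, -1.58) = 0.0
ReLU(-1.32) = max(0, -1.32) = 0.0
ReLU(1.24) = max(0, 1.24) = 1.24
ReLU(-1.66) = max(0, -1.66) = 0.0
result = [1.94, 0.0, 0.0, 1.24, 0.0]

[1.94, 0.0, 0.0, 1.24, 0.0]


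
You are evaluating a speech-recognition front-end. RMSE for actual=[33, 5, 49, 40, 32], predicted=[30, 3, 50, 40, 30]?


MSE = 18/5 = 3.6
RMSE = √(18/5) = 1.8974

1.8974


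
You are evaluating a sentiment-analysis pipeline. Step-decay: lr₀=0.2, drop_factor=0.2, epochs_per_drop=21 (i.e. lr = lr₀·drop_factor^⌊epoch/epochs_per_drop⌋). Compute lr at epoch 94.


n_drops = ⌊94/21⌋ = 4
lr = 0.2·0.2^4 = 0.2·0.0016 = 0.00032

0.00032


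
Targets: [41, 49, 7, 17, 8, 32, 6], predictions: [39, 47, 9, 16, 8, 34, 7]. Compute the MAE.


Absolute errors: |41-39|=2, |49-47|=2, |7-9|=2, |17-16|=1, |8-8|=0, |32-34|=2, |6-7|=1
Sum = 10
MAE = 10/7 = 10/7

10/7


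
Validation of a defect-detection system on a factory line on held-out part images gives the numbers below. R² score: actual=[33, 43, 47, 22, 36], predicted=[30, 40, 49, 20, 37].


ȳ = 36.2
SS_res = Σ(y-ŷ)² = 27
SS_tot = Σ(y-ȳ)² = 374.8
R² = 1 - SS_res/SS_tot = 1 - 0.072 = 0.928

0.928


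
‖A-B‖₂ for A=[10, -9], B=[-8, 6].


d = √((10+ 8)² + (-9-6)²)
  = √(324 + 225)
  = √549 = 23.4307

23.4307


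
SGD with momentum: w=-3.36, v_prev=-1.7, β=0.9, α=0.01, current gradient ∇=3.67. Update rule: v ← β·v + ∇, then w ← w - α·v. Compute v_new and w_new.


v_new = 0.9·-1.7 + 3.67 = -1.53 + 3.67 = 2.14
w_new = -3.36 - 0.01·2.14 = -3.36 - 0.0214 = -3.3814

v_new=2.14, w_new=-3.3814


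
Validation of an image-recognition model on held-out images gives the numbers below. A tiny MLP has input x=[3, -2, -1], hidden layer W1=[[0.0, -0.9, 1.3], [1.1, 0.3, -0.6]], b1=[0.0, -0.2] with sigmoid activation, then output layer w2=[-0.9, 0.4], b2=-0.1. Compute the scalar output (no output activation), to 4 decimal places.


z1[0] = (0.0)·(3) + (-0.9)·(-2) + (1.3)·(-1) + 0.0 = 0.5
z1[1] = (1.1)·(3) + (0.3)·(-2) + (-0.6)·(-1) - 0.2 = 3.1
h = sigmoid(z1) = [0.6225, 0.9569]
output = (-0.9)·(0.6225) + (0.4)·(0.9569) - 0.1 = -0.2775

-0.2775


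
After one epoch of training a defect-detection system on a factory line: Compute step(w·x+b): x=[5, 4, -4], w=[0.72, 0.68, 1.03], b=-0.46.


z = (5)·(0.72) + (4)·(0.68) + (-4)·(1.03) - 0.46
  = 1.74
step(z) = 1 (z≥0)

1


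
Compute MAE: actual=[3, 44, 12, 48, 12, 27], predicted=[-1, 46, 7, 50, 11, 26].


Absolute errors: |3+ 1|=4, |44-46|=2, |12-7|=5, |48-50|=2, |12-11|=1, |27-26|=1
Sum = 15
MAE = 15/6 = 5/2

5/2


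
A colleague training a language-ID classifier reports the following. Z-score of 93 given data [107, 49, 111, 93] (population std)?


μ = 90, σ = 24.5967
z = (93 - 90)/24.5967 = 0.122

0.122


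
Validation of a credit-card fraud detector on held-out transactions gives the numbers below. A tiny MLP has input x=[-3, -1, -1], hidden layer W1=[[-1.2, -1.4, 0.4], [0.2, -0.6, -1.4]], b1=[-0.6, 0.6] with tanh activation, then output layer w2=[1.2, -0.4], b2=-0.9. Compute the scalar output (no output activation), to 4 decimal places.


z1[0] = (-1.2)·(-3) + (-1.4)·(-1) + (0.4)·(-1) - 0.6 = 4.0
z1[1] = (0.2)·(-3) + (-0.6)·(-1) + (-1.4)·(-1) + 0.6 = 2.0
h = tanh(z1) = [0.9993, 0.964]
output = (1.2)·(0.9993) + (-0.4)·(0.964) - 0.9 = -0.0864

-0.0864


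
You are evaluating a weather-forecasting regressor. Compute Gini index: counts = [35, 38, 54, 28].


Probabilities: [35/155, 38/155, 54/155, 28/155] ≈ [0.2258, 0.2452, 0.3484, 0.1806]
Σpᵢ² = (1225 + 1444 + 2916 + 784)/155² = 6369/24025
Gini = 1 - Σpᵢ² = 1 - 6369/24025 = 0.7349

0.7349


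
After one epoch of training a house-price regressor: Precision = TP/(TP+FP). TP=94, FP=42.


Precision = TP/(TP+FP)
= 94/(94+42)
= 94/136 = 69.12%

69.12%


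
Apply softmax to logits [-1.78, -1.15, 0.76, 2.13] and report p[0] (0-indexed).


Exponentials: e^-1.78=0.1686, e^-1.15=0.3166, e^0.76=2.1383, e^2.13=8.4149
Sum = 11.0384
Softmax = [0.0153, 0.0287, 0.1937, 0.7623]
p[0] = 0.1686/11.0384 = 0.0153

0.0153


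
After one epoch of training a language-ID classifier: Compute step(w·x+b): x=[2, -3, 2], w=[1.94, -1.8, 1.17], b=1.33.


z = (2)·(1.94) + (-3)·(-1.8) + (2)·(1.17) + 1.33
  = 12.95
step(z) = 1 (z≥0)

1


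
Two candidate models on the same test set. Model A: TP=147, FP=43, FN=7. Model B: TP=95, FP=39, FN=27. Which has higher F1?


Model A: P=147/190=0.7737, R=147/154=0.9545, F1=2PR/(P+R)=2TP/(2TP+FP+FN)=294/344=0.8547
Model B: P=95/134=0.709, R=95/122=0.7787, F1=2PR/(P+R)=2TP/(2TP+FP+FN)=190/256=0.7422
0.8547 > 0.7422 → Model A

Model A


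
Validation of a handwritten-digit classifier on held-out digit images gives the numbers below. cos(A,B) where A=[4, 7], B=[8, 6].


A·B = 4·8 + 7·6 = 74
‖A‖ = √65 = 8.0623, ‖B‖ = √100 = 10
cos = 74/(√65·√100) = 74/√6500 = 0.9179

0.9179


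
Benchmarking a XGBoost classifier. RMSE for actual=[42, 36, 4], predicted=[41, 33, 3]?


MSE = 11/3 = 3.6667
RMSE = √(11/3) = 1.9149

1.9149


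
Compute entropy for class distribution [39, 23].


Probabilities: [39/62, 23/62] ≈ [0.629, 0.371]
H = -((39/62)·log₂(39/62) + (23/62)·log₂(23/62))
  = 0.9514 bits

0.9514 bits


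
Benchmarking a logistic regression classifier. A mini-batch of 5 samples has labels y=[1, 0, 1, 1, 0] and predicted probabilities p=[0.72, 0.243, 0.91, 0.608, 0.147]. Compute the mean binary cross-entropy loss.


L[0] = -ln(0.72) = 0.3285
L[1] = -ln(1-0.243) = -ln(0.757) = 0.2784
L[2] = -ln(0.91) = 0.0943
L[3] = -ln(0.608) = 0.4976
L[4] = -ln(1-0.147) = -ln(0.853) = 0.159
mean = (0.3285 + 0.2784 + 0.0943 + 0.4976 + 0.159)/5 = 0.2716

0.2716


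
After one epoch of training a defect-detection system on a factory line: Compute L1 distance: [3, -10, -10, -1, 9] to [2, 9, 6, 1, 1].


d = |3-2| + |-10-9| + |-10-6| + |-1-1| + |9-1|
  = 1 + 19 + 16 + 2 + 8
  = 46

46


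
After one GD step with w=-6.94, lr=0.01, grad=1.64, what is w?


w_new = w - α·∇
= -6.94 - 0.01·1.64
= -6.94 - 0.0164
= -6.9564

-6.9564


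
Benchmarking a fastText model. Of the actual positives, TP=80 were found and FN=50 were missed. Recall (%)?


Recall = TP/(TP+FN)
= 80/(80+50)
= 80/130 = 61.54%

61.54%


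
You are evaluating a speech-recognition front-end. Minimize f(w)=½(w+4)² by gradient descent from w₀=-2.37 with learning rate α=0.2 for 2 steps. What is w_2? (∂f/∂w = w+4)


step 1: grad = -2.37+4 = 1.63; w = -2.37 - 0.2·(1.63) = -2.696
step 2: grad = -2.696+4 = 1.304; w = -2.696 - 0.2·(1.304) = -2.9568

-2.9568


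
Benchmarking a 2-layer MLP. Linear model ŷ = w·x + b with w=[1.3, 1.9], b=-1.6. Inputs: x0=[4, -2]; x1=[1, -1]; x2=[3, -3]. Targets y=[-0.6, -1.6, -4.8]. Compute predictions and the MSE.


ŷ0 = (1.3)·(4) + (1.9)·(-2) - 1.6 = -0.2
ŷ1 = (1.3)·(1) + (1.9)·(-1) - 1.6 = -2.2
ŷ2 = (1.3)·(3) + (1.9)·(-3) - 1.6 = -3.4
errors² = [0.16, 0.36, 1.96]
MSE = 2.4800/3 = 0.8267

0.8267


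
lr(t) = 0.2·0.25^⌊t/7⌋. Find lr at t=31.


n_drops = ⌊31/7⌋ = 4
lr = 0.2·0.25^4 = 0.2·0.00390625 = 0.00078125

0.00078125


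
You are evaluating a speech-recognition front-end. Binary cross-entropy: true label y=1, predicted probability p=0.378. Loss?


BCE = -[y·ln(p) + (1-y)·ln(1-p)]
= -1·ln(0.378) - 0
= -ln(0.378) = 0.9729

0.9729


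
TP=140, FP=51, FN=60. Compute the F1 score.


Precision = 140/191 = 0.733
Recall = 140/200 = 0.7
F1 = 2·P·R/(P+R) = 2·TP/(2·TP+FP+FN) = 280/(280+51+60) = 280/391 = 0.7161

0.7161


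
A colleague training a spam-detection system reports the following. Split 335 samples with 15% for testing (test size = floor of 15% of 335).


Test = ⌊335·15/100⌋ = 50
Train = 335 - 50 = 285

Train: 285, Test: 50


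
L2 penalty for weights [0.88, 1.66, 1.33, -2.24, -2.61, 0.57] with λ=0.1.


‖w‖₂² = (0.88)² + (1.66)² + (1.33)² + (-2.24)² + (-2.61)² + (0.57)²
     = 0.7744 + 2.7556 + 1.7689 + 5.0176 + 6.8121 + 0.3249
     = 17.4535
λ·‖w‖₂² = 0.1·17.4535 = 1.74535

1.74535


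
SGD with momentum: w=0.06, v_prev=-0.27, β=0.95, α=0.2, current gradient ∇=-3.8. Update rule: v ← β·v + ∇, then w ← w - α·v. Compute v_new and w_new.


v_new = 0.95·-0.27 - 3.8 = -0.2565 - 3.8 = -4.0565
w_new = 0.06 - 0.2·-4.0565 = 0.06 + 0.8113 = 0.8713

v_new=-4.0565, w_new=0.8713


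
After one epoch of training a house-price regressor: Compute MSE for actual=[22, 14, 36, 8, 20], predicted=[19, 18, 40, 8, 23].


Squared errors: (22-19)²=9, (14-18)²=16, (36-40)²=16, (8-8)²=0, (20-23)²=9
Sum = 50
MSE = 50/5 = 10

10


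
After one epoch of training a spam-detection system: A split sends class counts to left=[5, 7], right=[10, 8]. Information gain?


Parent = [15, 15], H_parent = 1
H_left = 0.9799 (n=12), H_right = 0.9911 (n=18)
H_children = (12/30)·0.9799 + (18/30)·0.9911 = 0.9866
IG = 1 - 0.9866 = 0.0134

0.0134


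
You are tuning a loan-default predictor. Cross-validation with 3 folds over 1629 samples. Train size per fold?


Fold size = 1629/3 = 543
Training per fold = 1629 - 543 = 1086

1086


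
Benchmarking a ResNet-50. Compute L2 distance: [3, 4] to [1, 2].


d = √((3-1)² + (4-2)²)
  = √(4 + 4)
  = √8 = 2.8284

2.8284


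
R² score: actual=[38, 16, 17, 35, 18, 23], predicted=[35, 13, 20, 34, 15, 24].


ȳ = 24.5
SS_res = Σ(y-ŷ)² = 38
SS_tot = Σ(y-ȳ)² = 465.5
R² = 1 - SS_res/SS_tot = 1 - 0.0816 = 0.9184

0.9184


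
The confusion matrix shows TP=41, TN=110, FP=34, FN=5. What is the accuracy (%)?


Accuracy = (TP+TN)/(TP+TN+FP+FN)
= (41+110)/(190)
= 151/190 = 79.47%

79.47%


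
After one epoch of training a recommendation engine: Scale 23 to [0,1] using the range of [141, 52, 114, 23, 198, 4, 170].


min=4, max=198
(23-4)/(198-4) = 19/194 = 0.0979

0.0979


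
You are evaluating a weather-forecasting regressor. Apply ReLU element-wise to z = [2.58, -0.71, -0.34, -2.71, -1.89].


ReLU(2.58) = max(0, 2.58) = 2.58
ReLU(-0.71) = max(0, -0.71) = 0.0
ReLU(-0.34) = max(0, -0.34) = 0.0
ReLU(-2.71) = max(0, -2.71) = 0.0
ReLU(-1.89) = max(0, -1.89) = 0.0
result = [2.58, 0.0, 0.0, 0.0, 0.0]

[2.58, 0.0, 0.0, 0.0, 0.0]
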